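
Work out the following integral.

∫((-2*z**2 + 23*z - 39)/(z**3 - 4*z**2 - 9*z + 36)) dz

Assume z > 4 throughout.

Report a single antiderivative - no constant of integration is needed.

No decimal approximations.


Answer: 3*log(z - 4) - 2*log(z - 3) - 3*log(z + 3).


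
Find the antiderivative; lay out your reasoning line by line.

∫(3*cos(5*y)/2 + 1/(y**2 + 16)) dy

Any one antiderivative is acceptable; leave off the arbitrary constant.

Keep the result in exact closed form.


Step 1. Rewrite: now ∫(1/(y**2 + 16)) dy + ∫(3*cos(5*y)/2) dy.
Step 2. Evaluate the standard form: now atan(y/4)/4 + ∫(3*cos(5*y)/2) dy.
Step 3. Evaluate the standard form: now 3*sin(5*y)/10 + atan(y/4)/4.
Answer: 3*sin(5*y)/10 + atan(y/4)/4.


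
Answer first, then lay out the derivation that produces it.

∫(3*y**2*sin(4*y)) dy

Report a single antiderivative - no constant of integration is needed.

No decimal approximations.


The answer is -3*y**2*cos(4*y)/4 + 3*y*sin(4*y)/8 + 3*cos(4*y)/32.
Step 1. Integrate ∫(3*y**2*sin(4*y)) dy by parts with u = y**2, dv = (3*sin(4*y)) dy, so v = -3*cos(4*y)/4: now -3*y**2*cos(4*y)/4 + ∫(3*y*cos(4*y)/2) dy.
Step 2. Integrate ∫(3*y*cos(4*y)/2) dy by parts with u = y, dv = (3*cos(4*y)/2) dy, so v = 3*sin(4*y)/8: now -3*y**2*cos(4*y)/4 + 3*y*sin(4*y)/8 + ∫(-3*sin(4*y)/8) dy.
Step 3. Evaluate the standard form: now -3*y**2*cos(4*y)/4 + 3*y*sin(4*y)/8 + 3*cos(4*y)/32.
Answer: -3*y**2*cos(4*y)/4 + 3*y*sin(4*y)/8 + 3*cos(4*y)/32.


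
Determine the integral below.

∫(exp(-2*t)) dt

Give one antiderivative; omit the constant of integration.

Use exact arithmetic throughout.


Answer: -exp(-2*t)/2.


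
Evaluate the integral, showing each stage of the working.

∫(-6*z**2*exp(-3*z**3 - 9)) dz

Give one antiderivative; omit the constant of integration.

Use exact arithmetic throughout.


Step 1. Substitute u = z**3 + 3, turning ∫(-6*z**2*exp(-3*z**3 - 9)) dz into ∫(-2*exp(-3*u)) du: now ∫(-2*exp(-3*u)) du.
Step 2. Evaluate the standard form: now 2*exp(-3*u)/3.
Step 3. Substitute back u = z**3 + 3: now 2*exp(-3*z**3 - 9)/3.
Answer: 2*exp(-3*z**3 - 9)/3.


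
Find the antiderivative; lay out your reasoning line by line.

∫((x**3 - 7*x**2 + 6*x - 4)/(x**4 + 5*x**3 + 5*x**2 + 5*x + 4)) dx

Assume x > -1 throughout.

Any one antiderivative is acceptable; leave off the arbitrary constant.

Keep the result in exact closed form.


Step 1. Decompose ∫((x**3 - 7*x**2 + 6*x - 4)/(x**4 + 5*x**3 + 5*x**2 + 5*x + 4)) dx by partial fractions, (x**3 - 7*x**2 + 6*x - 4)/(x**4 + 5*x**3 + 5*x**2 + 5*x + 4) = 1/(x**2 + 1) + 4/(x + 4) - 3/(x + 1): now ∫(-3/(x + 1)) dx + ∫(4/(x + 4)) dx + ∫(1/(x**2 + 1)) dx.
Step 2. Evaluate the standard form [assuming x > -1]: now -3*log(x + 1) + ∫(4/(x + 4)) dx + ∫(1/(x**2 + 1)) dx.
Step 3. Evaluate the standard form [assuming x > -4]: now -3*log(x + 1) + 4*log(x + 4) + ∫(1/(x**2 + 1)) dx.
Step 4. Evaluate the standard form: now -3*log(x + 1) + 4*log(x + 4) + atan(x).
Answer: -3*log(x + 1) + 4*log(x + 4) + atan(x).


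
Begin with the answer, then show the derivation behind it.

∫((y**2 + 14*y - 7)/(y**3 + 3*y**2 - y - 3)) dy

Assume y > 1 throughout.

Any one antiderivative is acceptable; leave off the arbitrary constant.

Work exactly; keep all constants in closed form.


The answer is log(y - 1) + 5*log(y + 1) - 5*log(y + 3).
Step 1. Decompose ∫((y**2 + 14*y - 7)/(y**3 + 3*y**2 - y - 3)) dy by partial fractions, (y**2 + 14*y - 7)/(y**3 + 3*y**2 - y - 3) = -5/(y + 3) + 5/(y + 1) + 1/(y - 1): now ∫(1/(y - 1)) dy + ∫(5/(y + 1)) dy + ∫(-5/(y + 3)) dy.
Step 2. Evaluate the standard form [assuming y > -1]: now 5*log(y + 1) + ∫(1/(y - 1)) dy + ∫(-5/(y + 3)) dy.
Step 3. Evaluate the standard form [assuming y > 1]: now log(y - 1) + 5*log(y + 1) + ∫(-5/(y + 3)) dy.
Step 4. Evaluate the standard form [assuming y > -3]: now log(y - 1) + 5*log(y + 1) - 5*log(y + 3).
Answer: log(y - 1) + 5*log(y + 1) - 5*log(y + 3).


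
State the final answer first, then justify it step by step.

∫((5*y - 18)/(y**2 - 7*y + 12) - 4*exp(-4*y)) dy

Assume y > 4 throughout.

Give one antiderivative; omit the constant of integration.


The answer is 2*log(y - 4) + 3*log(y - 3) + exp(-4*y).
Step 1. Rewrite: now ∫((5*y - 18)/(y**2 - 7*y + 12)) dy + ∫(-4*exp(-4*y)) dy.
Step 2. Decompose ∫((5*y - 18)/(y**2 - 7*y + 12)) dy by partial fractions, (5*y - 18)/(y**2 - 7*y + 12) = 3/(y - 3) + 2/(y - 4): now ∫(2/(y - 4)) dy + ∫(3/(y - 3)) dy + ∫(-4*exp(-4*y)) dy.
Step 3. Evaluate the standard form [assuming y > 4]: now 2*log(y - 4) + ∫(3/(y - 3)) dy + ∫(-4*exp(-4*y)) dy.
Step 4. Evaluate the standard form [assuming y > 3]: now 2*log(y - 4) + 3*log(y - 3) + ∫(-4*exp(-4*y)) dy.
Step 5. Evaluate the standard form: now 2*log(y - 4) + 3*log(y - 3) + exp(-4*y).
Answer: 2*log(y - 4) + 3*log(y - 3) + exp(-4*y).


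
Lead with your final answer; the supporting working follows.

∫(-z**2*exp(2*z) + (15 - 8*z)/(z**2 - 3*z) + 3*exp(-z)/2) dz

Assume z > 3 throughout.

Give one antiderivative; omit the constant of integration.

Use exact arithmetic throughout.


The answer is -z**2*exp(2*z)/2 + z*exp(2*z)/2 - exp(2*z)/4 - 5*log(z) - 3*log(z - 3) - 3*exp(-z)/2.
Step 1. Rewrite: now ∫(-z**2*exp(2*z)) dz + ∫((15 - 8*z)/(z**2 - 3*z)) dz + ∫(3*exp(-z)/2) dz.
Step 2. Integrate ∫(-z**2*exp(2*z)) dz by parts with u = z**2, dv = (-exp(2*z)) dz, so v = -exp(2*z)/2: now -z**2*exp(2*z)/2 + ∫(z*exp(2*z)) dz + ∫((15 - 8*z)/(z**2 - 3*z)) dz + ∫(3*exp(-z)/2) dz.
Step 3. Integrate ∫(z*exp(2*z)) dz by parts with u = z, dv = (exp(2*z)) dz, so v = exp(2*z)/2: now -z**2*exp(2*z)/2 + z*exp(2*z)/2 + ∫((15 - 8*z)/(z**2 - 3*z)) dz + ∫(3*exp(-z)/2) dz + ∫(-exp(2*z)/2) dz.
Step 4. Evaluate the standard form: now -z**2*exp(2*z)/2 + z*exp(2*z)/2 - exp(2*z)/4 + ∫((15 - 8*z)/(z**2 - 3*z)) dz + ∫(3*exp(-z)/2) dz.
Step 5. Evaluate the standard form: now -z**2*exp(2*z)/2 + z*exp(2*z)/2 - exp(2*z)/4 + ∫((15 - 8*z)/(z**2 - 3*z)) dz - 3*exp(-z)/2.
Step 6. Decompose ∫((15 - 8*z)/(z**2 - 3*z)) dz by partial fractions, (15 - 8*z)/(z**2 - 3*z) = -3/(z - 3) - 5/z: now -z**2*exp(2*z)/2 + z*exp(2*z)/2 - exp(2*z)/4 + ∫(-5/z) dz + ∫(-3/(z - 3)) dz - 3*exp(-z)/2.
Step 7. Evaluate the standard form [assuming z > 0]: now -z**2*exp(2*z)/2 + z*exp(2*z)/2 - exp(2*z)/4 - 5*log(z) + ∫(-3/(z - 3)) dz - 3*exp(-z)/2.
Step 8. Evaluate the standard form [assuming z > 3]: now -z**2*exp(2*z)/2 + z*exp(2*z)/2 - exp(2*z)/4 - 5*log(z) - 3*log(z - 3) - 3*exp(-z)/2.
Answer: -z**2*exp(2*z)/2 + z*exp(2*z)/2 - exp(2*z)/4 - 5*log(z) - 3*log(z - 3) - 3*exp(-z)/2.


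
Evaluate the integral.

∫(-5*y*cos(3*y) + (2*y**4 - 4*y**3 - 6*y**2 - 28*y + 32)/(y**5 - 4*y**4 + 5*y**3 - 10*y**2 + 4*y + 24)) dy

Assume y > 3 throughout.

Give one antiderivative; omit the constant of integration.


Answer: -5*y*sin(3*y)/3 - log(y - 3) + 2*log(y - 2) + log(y + 1) - 5*cos(3*y)/9 + 2*atan(y/2).


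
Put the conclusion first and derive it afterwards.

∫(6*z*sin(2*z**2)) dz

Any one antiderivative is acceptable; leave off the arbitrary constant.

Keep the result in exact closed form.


The answer is -3*cos(2*z**2)/2.
Step 1. Substitute u = z**2, turning ∫(6*z*sin(2*z**2)) dz into ∫(3*sin(2*u)) du: now ∫(3*sin(2*u)) du.
Step 2. Evaluate the standard form: now -3*cos(2*u)/2.
Step 3. Substitute back u = z**2: now -3*cos(2*z**2)/2.
Answer: -3*cos(2*z**2)/2.


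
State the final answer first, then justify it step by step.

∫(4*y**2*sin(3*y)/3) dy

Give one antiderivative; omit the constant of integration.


The answer is -4*y**2*cos(3*y)/9 + 8*y*sin(3*y)/27 + 8*cos(3*y)/81.
Step 1. Integrate ∫(4*y**2*sin(3*y)/3) dy by parts with u = y**2, dv = (4*sin(3*y)/3) dy, so v = -4*cos(3*y)/9: now -4*y**2*cos(3*y)/9 + ∫(8*y*cos(3*y)/9) dy.
Step 2. Integrate ∫(8*y*cos(3*y)/9) dy by parts with u = y, dv = (8*cos(3*y)/9) dy, so v = 8*sin(3*y)/27: now -4*y**2*cos(3*y)/9 + 8*y*sin(3*y)/27 + ∫(-8*sin(3*y)/27) dy.
Step 3. Evaluate the standard form: now -4*y**2*cos(3*y)/9 + 8*y*sin(3*y)/27 + 8*cos(3*y)/81.
Answer: -4*y**2*cos(3*y)/9 + 8*y*sin(3*y)/27 + 8*cos(3*y)/81.


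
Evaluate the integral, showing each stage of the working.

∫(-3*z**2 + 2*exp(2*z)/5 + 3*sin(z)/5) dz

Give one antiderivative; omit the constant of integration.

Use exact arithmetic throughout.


Step 1. Rewrite: now ∫(-3*z**2) dz + ∫(2*exp(2*z)/5) dz + ∫(3*sin(z)/5) dz.
Step 2. Evaluate the standard form: now -z**3 + ∫(2*exp(2*z)/5) dz + ∫(3*sin(z)/5) dz.
Step 3. Evaluate the standard form: now -z**3 + exp(2*z)/5 + ∫(3*sin(z)/5) dz.
Step 4. Evaluate the standard form: now -z**3 + exp(2*z)/5 - 3*cos(z)/5.
Answer: -z**3 + exp(2*z)/5 - 3*cos(z)/5.


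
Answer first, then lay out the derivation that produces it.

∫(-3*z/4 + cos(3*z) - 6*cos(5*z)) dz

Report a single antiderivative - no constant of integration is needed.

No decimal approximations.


The answer is -3*z**2/8 + sin(3*z)/3 - 6*sin(5*z)/5.
Step 1. Rewrite: now ∫(-3*z/4) dz + ∫(cos(3*z)) dz + ∫(-6*cos(5*z)) dz.
Step 2. Evaluate the standard form: now -6*sin(5*z)/5 + ∫(-3*z/4) dz + ∫(cos(3*z)) dz.
Step 3. Evaluate the standard form: now -3*z**2/8 - 6*sin(5*z)/5 + ∫(cos(3*z)) dz.
Step 4. Evaluate the standard form: now -3*z**2/8 + sin(3*z)/3 - 6*sin(5*z)/5.
Answer: -3*z**2/8 + sin(3*z)/3 - 6*sin(5*z)/5.


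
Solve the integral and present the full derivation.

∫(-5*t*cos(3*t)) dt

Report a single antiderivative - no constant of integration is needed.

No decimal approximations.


Step 1. Integrate ∫(-5*t*cos(3*t)) dt by parts with u = t, dv = (-5*cos(3*t)) dt, so v = -5*sin(3*t)/3: now -5*t*sin(3*t)/3 + ∫(5*sin(3*t)/3) dt.
Step 2. Evaluate the standard form: now -5*t*sin(3*t)/3 - 5*cos(3*t)/9.
Answer: -5*t*sin(3*t)/3 - 5*cos(3*t)/9.


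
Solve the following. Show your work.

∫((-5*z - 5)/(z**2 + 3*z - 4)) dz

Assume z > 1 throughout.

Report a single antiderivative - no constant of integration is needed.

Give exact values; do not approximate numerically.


Step 1. Decompose ∫((-5*z - 5)/(z**2 + 3*z - 4)) dz by partial fractions, (-5*z - 5)/(z**2 + 3*z - 4) = -3/(z + 4) - 2/(z - 1): now ∫(-2/(z - 1)) dz + ∫(-3/(z + 4)) dz.
Step 2. Evaluate the standard form [assuming z > 1]: now -2*log(z - 1) + ∫(-3/(z + 4)) dz.
Step 3. Evaluate the standard form [assuming z > -4]: now -2*log(z - 1) - 3*log(z + 4).
Answer: -2*log(z - 1) - 3*log(z + 4).


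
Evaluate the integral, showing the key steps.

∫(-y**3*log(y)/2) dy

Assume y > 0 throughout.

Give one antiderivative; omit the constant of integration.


Step 1. Integrate ∫(-y**3*log(y)/2) dy by parts with u = log(y), dv = (-y**3/2) dy, so v = -y**4/8 [assuming y > 0]: now -y**4*log(y)/8 + ∫(y**3/8) dy.
Step 2. Evaluate the standard form: now -y**4*log(y)/8 + y**4/32.
Answer: -y**4*log(y)/8 + y**4/32.


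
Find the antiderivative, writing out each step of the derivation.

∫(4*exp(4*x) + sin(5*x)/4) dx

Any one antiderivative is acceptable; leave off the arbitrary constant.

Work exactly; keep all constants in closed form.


Step 1. Rewrite: now ∫(4*exp(4*x)) dx + ∫(sin(5*x)/4) dx.
Step 2. Evaluate the standard form: now exp(4*x) + ∫(sin(5*x)/4) dx.
Step 3. Evaluate the standard form: now exp(4*x) - cos(5*x)/20.
Answer: exp(4*x) - cos(5*x)/20.


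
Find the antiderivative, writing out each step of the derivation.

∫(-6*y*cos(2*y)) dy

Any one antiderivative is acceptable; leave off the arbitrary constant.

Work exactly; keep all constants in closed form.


Step 1. Integrate ∫(-6*y*cos(2*y)) dy by parts with u = y, dv = (-6*cos(2*y)) dy, so v = -3*sin(2*y): now -3*y*sin(2*y) + ∫(3*sin(2*y)) dy.
Step 2. Evaluate the standard form: now -3*y*sin(2*y) - 3*cos(2*y)/2.
Answer: -3*y*sin(2*y) - 3*cos(2*y)/2.


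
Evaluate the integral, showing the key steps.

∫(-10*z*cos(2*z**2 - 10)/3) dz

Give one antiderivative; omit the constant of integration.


Step 1. Substitute u = z**2 - 5, turning ∫(-10*z*cos(2*z**2 - 10)/3) dz into ∫(-5*cos(2*u)/3) du: now ∫(-5*cos(2*u)/3) du.
Step 2. Evaluate the standard form: now -5*sin(2*u)/6.
Step 3. Substitute back u = z**2 - 5: now -5*sin(2*z**2 - 10)/6.
Answer: -5*sin(2*z**2 - 10)/6.


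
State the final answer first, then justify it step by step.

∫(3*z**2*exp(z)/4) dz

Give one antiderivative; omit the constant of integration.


The answer is 3*z**2*exp(z)/4 - 3*z*exp(z)/2 + 3*exp(z)/2.
Step 1. Integrate ∫(3*z**2*exp(z)/4) dz by parts with u = z**2, dv = (3*exp(z)/4) dz, so v = 3*exp(z)/4: now 3*z**2*exp(z)/4 + ∫(-3*z*exp(z)/2) dz.
Step 2. Integrate ∫(-3*z*exp(z)/2) dz by parts with u = z, dv = (-3*exp(z)/2) dz, so v = -3*exp(z)/2: now 3*z**2*exp(z)/4 - 3*z*exp(z)/2 + ∫(3*exp(z)/2) dz.
Step 3. Evaluate the standard form: now 3*z**2*exp(z)/4 - 3*z*exp(z)/2 + 3*exp(z)/2.
Answer: 3*z**2*exp(z)/4 - 3*z*exp(z)/2 + 3*exp(z)/2.


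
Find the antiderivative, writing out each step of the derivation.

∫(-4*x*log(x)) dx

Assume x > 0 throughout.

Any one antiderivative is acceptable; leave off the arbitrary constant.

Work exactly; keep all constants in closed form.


Step 1. Integrate ∫(-4*x*log(x)) dx by parts with u = log(x), dv = (-4*x) dx, so v = -2*x**2 [assuming x > 0]: now -2*x**2*log(x) + ∫(2*x) dx.
Step 2. Evaluate the standard form: now -2*x**2*log(x) + x**2.
Answer: -2*x**2*log(x) + x**2.


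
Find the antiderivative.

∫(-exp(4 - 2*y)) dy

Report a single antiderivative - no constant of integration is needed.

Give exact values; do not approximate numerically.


Answer: exp(4 - 2*y)/2.


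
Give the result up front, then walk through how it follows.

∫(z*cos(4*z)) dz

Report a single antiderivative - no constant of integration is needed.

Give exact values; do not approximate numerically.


The answer is z*sin(4*z)/4 + cos(4*z)/16.
Step 1. Integrate ∫(z*cos(4*z)) dz by parts with u = z, dv = (cos(4*z)) dz, so v = sin(4*z)/4: now z*sin(4*z)/4 + ∫(-sin(4*z)/4) dz.
Step 2. Evaluate the standard form: now z*sin(4*z)/4 + cos(4*z)/16.
Answer: z*sin(4*z)/4 + cos(4*z)/16.


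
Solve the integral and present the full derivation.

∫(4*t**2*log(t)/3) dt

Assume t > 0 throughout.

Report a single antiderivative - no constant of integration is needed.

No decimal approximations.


Step 1. Integrate ∫(4*t**2*log(t)/3) dt by parts with u = log(t), dv = (4*t**2/3) dt, so v = 4*t**3/9 [assuming t > 0]: now 4*t**3*log(t)/9 + ∫(-4*t**2/9) dt.
Step 2. Evaluate the standard form: now 4*t**3*log(t)/9 - 4*t**3/27.
Answer: 4*t**3*log(t)/9 - 4*t**3/27.


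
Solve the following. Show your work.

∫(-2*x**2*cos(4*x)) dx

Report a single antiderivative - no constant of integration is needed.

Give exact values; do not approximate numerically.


Step 1. Integrate ∫(-2*x**2*cos(4*x)) dx by parts with u = x**2, dv = (-2*cos(4*x)) dx, so v = -sin(4*x)/2: now -x**2*sin(4*x)/2 + ∫(x*sin(4*x)) dx.
Step 2. Integrate ∫(x*sin(4*x)) dx by parts with u = x, dv = (sin(4*x)) dx, so v = -cos(4*x)/4: now -x**2*sin(4*x)/2 - x*cos(4*x)/4 + ∫(cos(4*x)/4) dx.
Step 3. Evaluate the standard form: now -x**2*sin(4*x)/2 - x*cos(4*x)/4 + sin(4*x)/16.
Answer: -x**2*sin(4*x)/2 - x*cos(4*x)/4 + sin(4*x)/16.


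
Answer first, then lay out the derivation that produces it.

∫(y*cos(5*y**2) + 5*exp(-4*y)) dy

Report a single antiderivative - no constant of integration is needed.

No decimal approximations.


The answer is sin(5*y**2)/10 - 5*exp(-4*y)/4.
Step 1. Rewrite: now ∫(y*cos(5*y**2)) dy + ∫(5*exp(-4*y)) dy.
Step 2. Substitute u = y**2, turning ∫(y*cos(5*y**2)) dy into ∫(cos(5*u)/2) du: now ∫(5*exp(-4*y)) dy + ∫(cos(5*u)/2) du.
Step 3. Evaluate the standard form: now sin(5*u)/10 + ∫(5*exp(-4*y)) dy.
Step 4. Substitute back u = y**2: now sin(5*y**2)/10 + ∫(5*exp(-4*y)) dy.
Step 5. Evaluate the standard form: now sin(5*y**2)/10 - 5*exp(-4*y)/4.
Answer: sin(5*y**2)/10 - 5*exp(-4*y)/4.


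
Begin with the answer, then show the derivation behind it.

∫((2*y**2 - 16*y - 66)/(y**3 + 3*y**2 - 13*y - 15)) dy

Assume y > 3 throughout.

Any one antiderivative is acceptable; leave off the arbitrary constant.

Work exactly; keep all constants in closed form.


The answer is -3*log(y - 3) + 3*log(y + 1) + 2*log(y + 5).
Step 1. Decompose ∫((2*y**2 - 16*y - 66)/(y**3 + 3*y**2 - 13*y - 15)) dy by partial fractions, (2*y**2 - 16*y - 66)/(y**3 + 3*y**2 - 13*y - 15) = 2/(y + 5) + 3/(y + 1) - 3/(y - 3): now ∫(-3/(y - 3)) dy + ∫(3/(y + 1)) dy + ∫(2/(y + 5)) dy.
Step 2. Evaluate the standard form [assuming y > -1]: now 3*log(y + 1) + ∫(-3/(y - 3)) dy + ∫(2/(y + 5)) dy.
Step 3. Evaluate the standard form [assuming y > -5]: now 3*log(y + 1) + 2*log(y + 5) + ∫(-3/(y - 3)) dy.
Step 4. Evaluate the standard form [assuming y > 3]: now -3*log(y - 3) + 3*log(y + 1) + 2*log(y + 5).
Answer: -3*log(y - 3) + 3*log(y + 1) + 2*log(y + 5).


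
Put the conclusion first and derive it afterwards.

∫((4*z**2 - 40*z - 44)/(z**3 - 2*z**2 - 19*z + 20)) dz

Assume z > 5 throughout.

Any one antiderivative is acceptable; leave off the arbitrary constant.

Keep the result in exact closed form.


The answer is -4*log(z - 5) + 4*log(z - 1) + 4*log(z + 4).
Step 1. Decompose ∫((4*z**2 - 40*z - 44)/(z**3 - 2*z**2 - 19*z + 20)) dz by partial fractions, (4*z**2 - 40*z - 44)/(z**3 - 2*z**2 - 19*z + 20) = 4/(z + 4) + 4/(z - 1) - 4/(z - 5): now ∫(-4/(z - 5)) dz + ∫(4/(z - 1)) dz + ∫(4/(z + 4)) dz.
Step 2. Evaluate the standard form [assuming z > 5]: now -4*log(z - 5) + ∫(4/(z - 1)) dz + ∫(4/(z + 4)) dz.
Step 3. Evaluate the standard form [assuming z > 1]: now -4*log(z - 5) + 4*log(z - 1) + ∫(4/(z + 4)) dz.
Step 4. Evaluate the standard form [assuming z > -4]: now -4*log(z - 5) + 4*log(z - 1) + 4*log(z + 4).
Answer: -4*log(z - 5) + 4*log(z - 1) + 4*log(z + 4).


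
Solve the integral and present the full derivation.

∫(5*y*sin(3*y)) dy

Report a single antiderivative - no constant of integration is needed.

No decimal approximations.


Step 1. Integrate ∫(5*y*sin(3*y)) dy by parts with u = y, dv = (5*sin(3*y)) dy, so v = -5*cos(3*y)/3: now -5*y*cos(3*y)/3 + ∫(5*cos(3*y)/3) dy.
Step 2. Evaluate the standard form: now -5*y*cos(3*y)/3 + 5*sin(3*y)/9.
Answer: -5*y*cos(3*y)/3 + 5*sin(3*y)/9.


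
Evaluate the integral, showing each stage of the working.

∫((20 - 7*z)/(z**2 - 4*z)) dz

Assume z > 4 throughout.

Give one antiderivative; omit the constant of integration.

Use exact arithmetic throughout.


Step 1. Decompose ∫((20 - 7*z)/(z**2 - 4*z)) dz by partial fractions, (20 - 7*z)/(z**2 - 4*z) = -2/(z - 4) - 5/z: now ∫(-5/z) dz + ∫(-2/(z - 4)) dz.
Step 2. Evaluate the standard form [assuming z > 0]: now -5*log(z) + ∫(-2/(z - 4)) dz.
Step 3. Evaluate the standard form [assuming z > 4]: now -5*log(z) - 2*log(z - 4).
Answer: -5*log(z) - 2*log(z - 4).


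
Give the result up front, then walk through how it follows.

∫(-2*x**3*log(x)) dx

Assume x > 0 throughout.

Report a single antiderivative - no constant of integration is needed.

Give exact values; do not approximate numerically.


The answer is -x**4*log(x)/2 + x**4/8.
Step 1. Integrate ∫(-2*x**3*log(x)) dx by parts with u = log(x), dv = (-2*x**3) dx, so v = -x**4/2 [assuming x > 0]: now -x**4*log(x)/2 + ∫(x**3/2) dx.
Step 2. Evaluate the standard form: now -x**4*log(x)/2 + x**4/8.
Answer: -x**4*log(x)/2 + x**4/8.


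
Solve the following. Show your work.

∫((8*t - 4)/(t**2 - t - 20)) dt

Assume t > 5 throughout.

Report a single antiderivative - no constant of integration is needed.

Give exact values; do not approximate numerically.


Step 1. Decompose ∫((8*t - 4)/(t**2 - t - 20)) dt by partial fractions, (8*t - 4)/(t**2 - t - 20) = 4/(t + 4) + 4/(t - 5): now ∫(4/(t - 5)) dt + ∫(4/(t + 4)) dt.
Step 2. Evaluate the standard form [assuming t > 5]: now 4*log(t - 5) + ∫(4/(t + 4)) dt.
Step 3. Evaluate the standard form [assuming t > -4]: now 4*log(t - 5) + 4*log(t + 4).
Answer: 4*log(t - 5) + 4*log(t + 4).


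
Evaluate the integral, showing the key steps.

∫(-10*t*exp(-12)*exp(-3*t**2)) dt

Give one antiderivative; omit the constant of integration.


Step 1. Substitute u = t**2 + 4, turning ∫(-10*t*exp(-12)*exp(-3*t**2)) dt into ∫(-5*exp(-3*u)) du: now ∫(-5*exp(-3*u)) du.
Step 2. Evaluate the standard form: now 5*exp(-3*u)/3.
Step 3. Substitute back u = t**2 + 4: now 5*exp(-3*t**2 - 12)/3.
Answer: 5*exp(-3*t**2 - 12)/3.


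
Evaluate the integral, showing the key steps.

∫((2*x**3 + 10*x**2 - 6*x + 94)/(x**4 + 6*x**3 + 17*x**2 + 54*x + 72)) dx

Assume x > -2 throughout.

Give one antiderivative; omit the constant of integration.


Step 1. Decompose ∫((2*x**3 + 10*x**2 - 6*x + 94)/(x**4 + 6*x**3 + 17*x**2 + 54*x + 72)) dx by partial fractions, (2*x**3 + 10*x**2 - 6*x + 94)/(x**4 + 6*x**3 + 17*x**2 + 54*x + 72) = -4/(x**2 + 9) - 3/(x + 4) + 5/(x + 2): now ∫(5/(x + 2)) dx + ∫(-3/(x + 4)) dx + ∫(-4/(x**2 + 9)) dx.
Step 2. Evaluate the standard form [assuming x > -4]: now -3*log(x + 4) + ∫(5/(x + 2)) dx + ∫(-4/(x**2 + 9)) dx.
Step 3. Evaluate the standard form [assuming x > -2]: now 5*log(x + 2) - 3*log(x + 4) + ∫(-4/(x**2 + 9)) dx.
Step 4. Evaluate the standard form: now 5*log(x + 2) - 3*log(x + 4) - 4*atan(x/3)/3.
Answer: 5*log(x + 2) - 3*log(x + 4) - 4*atan(x/3)/3.


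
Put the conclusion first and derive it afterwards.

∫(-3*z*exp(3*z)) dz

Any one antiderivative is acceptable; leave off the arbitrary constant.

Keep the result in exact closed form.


The answer is -z*exp(3*z) + exp(3*z)/3.
Step 1. Integrate ∫(-3*z*exp(3*z)) dz by parts with u = z, dv = (-3*exp(3*z)) dz, so v = -exp(3*z): now -z*exp(3*z) + ∫(exp(3*z)) dz.
Step 2. Evaluate the standard form: now -z*exp(3*z) + exp(3*z)/3.
Answer: -z*exp(3*z) + exp(3*z)/3.


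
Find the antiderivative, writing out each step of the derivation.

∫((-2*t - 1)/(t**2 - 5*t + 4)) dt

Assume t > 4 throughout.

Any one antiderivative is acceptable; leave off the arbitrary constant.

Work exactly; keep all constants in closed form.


Step 1. Decompose ∫((-2*t - 1)/(t**2 - 5*t + 4)) dt by partial fractions, (-2*t - 1)/(t**2 - 5*t + 4) = 1/(t - 1) - 3/(t - 4): now ∫(-3/(t - 4)) dt + ∫(1/(t - 1)) dt.
Step 2. Evaluate the standard form [assuming t > 1]: now log(t - 1) + ∫(-3/(t - 4)) dt.
Step 3. Evaluate the standard form [assuming t > 4]: now -3*log(t - 4) + log(t - 1).
Answer: -3*log(t - 4) + log(t - 1).


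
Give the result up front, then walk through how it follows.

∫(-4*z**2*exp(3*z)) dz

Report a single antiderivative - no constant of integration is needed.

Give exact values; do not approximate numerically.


The answer is -4*z**2*exp(3*z)/3 + 8*z*exp(3*z)/9 - 8*exp(3*z)/27.
Step 1. Integrate ∫(-4*z**2*exp(3*z)) dz by parts with u = z**2, dv = (-4*exp(3*z)) dz, so v = -4*exp(3*z)/3: now -4*z**2*exp(3*z)/3 + ∫(8*z*exp(3*z)/3) dz.
Step 2. Integrate ∫(8*z*exp(3*z)/3) dz by parts with u = z, dv = (8*exp(3*z)/3) dz, so v = 8*exp(3*z)/9: now -4*z**2*exp(3*z)/3 + 8*z*exp(3*z)/9 + ∫(-8*exp(3*z)/9) dz.
Step 3. Evaluate the standard form: now -4*z**2*exp(3*z)/3 + 8*z*exp(3*z)/9 - 8*exp(3*z)/27.
Answer: -4*z**2*exp(3*z)/3 + 8*z*exp(3*z)/9 - 8*exp(3*z)/27.


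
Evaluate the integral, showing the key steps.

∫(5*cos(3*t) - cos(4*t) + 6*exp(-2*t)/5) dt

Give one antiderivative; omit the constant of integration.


Step 1. Rewrite: now ∫(6*exp(-2*t)/5) dt + ∫(5*cos(3*t)) dt + ∫(-cos(4*t)) dt.
Step 2. Evaluate the standard form: now -sin(4*t)/4 + ∫(6*exp(-2*t)/5) dt + ∫(5*cos(3*t)) dt.
Step 3. Evaluate the standard form: now 5*sin(3*t)/3 - sin(4*t)/4 + ∫(6*exp(-2*t)/5) dt.
Step 4. Evaluate the standard form: now 5*sin(3*t)/3 - sin(4*t)/4 - 3*exp(-2*t)/5.
Answer: 5*sin(3*t)/3 - sin(4*t)/4 - 3*exp(-2*t)/5.


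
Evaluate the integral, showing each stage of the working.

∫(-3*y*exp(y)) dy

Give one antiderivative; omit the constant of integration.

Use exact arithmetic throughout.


Step 1. Integrate ∫(-3*y*exp(y)) dy by parts with u = y, dv = (-3*exp(y)) dy, so v = -3*exp(y): now -3*y*exp(y) + ∫(3*exp(y)) dy.
Step 2. Evaluate the standard form: now -3*y*exp(y) + 3*exp(y).
Answer: -3*y*exp(y) + 3*exp(y).


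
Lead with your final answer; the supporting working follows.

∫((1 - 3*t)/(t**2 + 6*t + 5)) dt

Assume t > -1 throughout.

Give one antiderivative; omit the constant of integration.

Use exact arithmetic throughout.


The answer is log(t + 1) - 4*log(t + 5).
Step 1. Decompose ∫((1 - 3*t)/(t**2 + 6*t + 5)) dt by partial fractions, (1 - 3*t)/(t**2 + 6*t + 5) = -4/(t + 5) + 1/(t + 1): now ∫(1/(t + 1)) dt + ∫(-4/(t + 5)) dt.
Step 2. Evaluate the standard form [assuming t > -1]: now log(t + 1) + ∫(-4/(t + 5)) dt.
Step 3. Evaluate the standard form [assuming t > -5]: now log(t + 1) - 4*log(t + 5).
Answer: log(t + 1) - 4*log(t + 5).


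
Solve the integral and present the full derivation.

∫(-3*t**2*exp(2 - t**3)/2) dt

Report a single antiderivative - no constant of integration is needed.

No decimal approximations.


Step 1. Substitute u = t**3 - 2, turning ∫(-3*t**2*exp(2 - t**3)/2) dt into ∫(-exp(-u)/2) du: now ∫(-exp(-u)/2) du.
Step 2. Evaluate the standard form: now exp(-u)/2.
Step 3. Substitute back u = t**3 - 2: now exp(2 - t**3)/2.
Answer: exp(2 - t**3)/2.


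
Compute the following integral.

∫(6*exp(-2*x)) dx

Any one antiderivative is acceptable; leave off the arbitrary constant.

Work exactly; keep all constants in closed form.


Answer: -3*exp(-2*x).


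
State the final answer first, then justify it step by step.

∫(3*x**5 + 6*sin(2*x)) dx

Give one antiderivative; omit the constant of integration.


The answer is x**6/2 - 3*cos(2*x).
Step 1. Rewrite: now ∫(3*x**5) dx + ∫(6*sin(2*x)) dx.
Step 2. Evaluate the standard form: now x**6/2 + ∫(6*sin(2*x)) dx.
Step 3. Evaluate the standard form: now x**6/2 - 3*cos(2*x).
Answer: x**6/2 - 3*cos(2*x).


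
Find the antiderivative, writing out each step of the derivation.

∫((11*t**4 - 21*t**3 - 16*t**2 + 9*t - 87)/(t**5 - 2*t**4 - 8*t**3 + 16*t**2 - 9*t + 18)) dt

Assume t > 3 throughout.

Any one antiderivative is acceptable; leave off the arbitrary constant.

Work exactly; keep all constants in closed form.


Step 1. Decompose ∫((11*t**4 - 21*t**3 - 16*t**2 + 9*t - 87)/(t**5 - 2*t**4 - 8*t**3 + 16*t**2 - 9*t + 18)) dt by partial fractions, (11*t**4 - 21*t**3 - 16*t**2 + 9*t - 87)/(t**5 - 2*t**4 - 8*t**3 + 16*t**2 - 9*t + 18) = -3/(t**2 + 1) + 4/(t + 3) + 5/(t - 2) + 2/(t - 3): now ∫(2/(t - 3)) dt + ∫(5/(t - 2)) dt + ∫(4/(t + 3)) dt + ∫(-3/(t**2 + 1)) dt.
Step 2. Evaluate the standard form [assuming t > 2]: now 5*log(t - 2) + ∫(2/(t - 3)) dt + ∫(4/(t + 3)) dt + ∫(-3/(t**2 + 1)) dt.
Step 3. Evaluate the standard form [assuming t > -3]: now 5*log(t - 2) + 4*log(t + 3) + ∫(2/(t - 3)) dt + ∫(-3/(t**2 + 1)) dt.
Step 4. Evaluate the standard form [assuming t > 3]: now 2*log(t - 3) + 5*log(t - 2) + 4*log(t + 3) + ∫(-3/(t**2 + 1)) dt.
Step 5. Evaluate the standard form: now 2*log(t - 3) + 5*log(t - 2) + 4*log(t + 3) - 3*atan(t).
Answer: 2*log(t - 3) + 5*log(t - 2) + 4*log(t + 3) - 3*atan(t).


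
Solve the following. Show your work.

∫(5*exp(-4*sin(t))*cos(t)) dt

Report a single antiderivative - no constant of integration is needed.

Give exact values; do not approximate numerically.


Step 1. Substitute u = sin(t), turning ∫(5*exp(-4*sin(t))*cos(t)) dt into ∫(5*exp(-4*u)) du: now ∫(5*exp(-4*u)) du.
Step 2. Evaluate the standard form: now -5*exp(-4*u)/4.
Step 3. Substitute back u = sin(t): now -5*exp(-4*sin(t))/4.
Answer: -5*exp(-4*sin(t))/4.


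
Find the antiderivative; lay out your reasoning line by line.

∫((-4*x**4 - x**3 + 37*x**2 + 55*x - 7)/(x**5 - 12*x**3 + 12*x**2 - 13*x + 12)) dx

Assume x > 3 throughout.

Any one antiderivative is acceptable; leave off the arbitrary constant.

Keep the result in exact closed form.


Step 1. Decompose ∫((-4*x**4 - x**3 + 37*x**2 + 55*x - 7)/(x**5 - 12*x**3 + 12*x**2 - 13*x + 12)) dx by partial fractions, (-4*x**4 - x**3 + 37*x**2 + 55*x - 7)/(x**5 - 12*x**3 + 12*x**2 - 13*x + 12) = -4/(x**2 + 1) - 1/(x + 4) - 4/(x - 1) + 1/(x - 3): now ∫(1/(x - 3)) dx + ∫(-4/(x - 1)) dx + ∫(-1/(x + 4)) dx + ∫(-4/(x**2 + 1)) dx.
Step 2. Evaluate the standard form [assuming x > 3]: now log(x - 3) + ∫(-4/(x - 1)) dx + ∫(-1/(x + 4)) dx + ∫(-4/(x**2 + 1)) dx.
Step 3. Evaluate the standard form [assuming x > 1]: now log(x - 3) - 4*log(x - 1) + ∫(-1/(x + 4)) dx + ∫(-4/(x**2 + 1)) dx.
Step 4. Evaluate the standard form [assuming x > -4]: now log(x - 3) - 4*log(x - 1) - log(x + 4) + ∫(-4/(x**2 + 1)) dx.
Step 5. Evaluate the standard form: now log(x - 3) - 4*log(x - 1) - log(x + 4) - 4*atan(x).
Answer: log(x - 3) - 4*log(x - 1) - log(x + 4) - 4*atan(x).


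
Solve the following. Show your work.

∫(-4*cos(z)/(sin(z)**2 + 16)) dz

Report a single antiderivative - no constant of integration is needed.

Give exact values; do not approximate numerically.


Step 1. Substitute u = sin(z), turning ∫(-4*cos(z)/(sin(z)**2 + 16)) dz into ∫(-4/(u**2 + 16)) du: now ∫(-4/(u**2 + 16)) du.
Step 2. Evaluate the standard form: now -atan(u/4).
Step 3. Substitute back u = sin(z): now -atan(sin(z)/4).
Answer: -atan(sin(z)/4).


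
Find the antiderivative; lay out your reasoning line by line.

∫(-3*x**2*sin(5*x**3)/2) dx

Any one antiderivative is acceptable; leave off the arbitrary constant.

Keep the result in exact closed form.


Step 1. Substitute u = x**3, turning ∫(-3*x**2*sin(5*x**3)/2) dx into ∫(-sin(5*u)/2) du: now ∫(-sin(5*u)/2) du.
Step 2. Evaluate the standard form: now cos(5*u)/10.
Step 3. Substitute back u = x**3: now cos(5*x**3)/10.
Answer: cos(5*x**3)/10.


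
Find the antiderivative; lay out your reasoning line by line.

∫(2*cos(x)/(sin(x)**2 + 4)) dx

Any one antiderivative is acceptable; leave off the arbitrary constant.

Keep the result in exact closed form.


Step 1. Substitute u = sin(x), turning ∫(2*cos(x)/(sin(x)**2 + 4)) dx into ∫(2/(u**2 + 4)) du: now ∫(2/(u**2 + 4)) du.
Step 2. Evaluate the standard form: now atan(u/2).
Step 3. Substitute back u = sin(x): now atan(sin(x)/2).
Answer: atan(sin(x)/2).


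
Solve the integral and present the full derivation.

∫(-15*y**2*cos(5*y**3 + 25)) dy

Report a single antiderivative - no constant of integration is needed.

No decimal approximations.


Step 1. Substitute u = y**3 + 5, turning ∫(-15*y**2*cos(5*y**3 + 25)) dy into ∫(-5*cos(5*u)) du: now ∫(-5*cos(5*u)) du.
Step 2. Evaluate the standard form: now -sin(5*u).
Step 3. Substitute back u = y**3 + 5: now -sin(5*y**3 + 25).
Answer: -sin(5*y**3 + 25).


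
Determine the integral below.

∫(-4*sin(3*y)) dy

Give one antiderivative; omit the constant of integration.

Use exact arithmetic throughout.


Answer: 4*cos(3*y)/3.


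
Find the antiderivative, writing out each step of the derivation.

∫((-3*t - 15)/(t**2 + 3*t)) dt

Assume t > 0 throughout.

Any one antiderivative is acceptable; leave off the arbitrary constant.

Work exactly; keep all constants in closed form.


Step 1. Decompose ∫((-3*t - 15)/(t**2 + 3*t)) dt by partial fractions, (-3*t - 15)/(t**2 + 3*t) = 2/(t + 3) - 5/t: now ∫(-5/t) dt + ∫(2/(t + 3)) dt.
Step 2. Evaluate the standard form [assuming t > -3]: now 2*log(t + 3) + ∫(-5/t) dt.
Step 3. Evaluate the standard form [assuming t > 0]: now -5*log(t) + 2*log(t + 3).
Answer: -5*log(t) + 2*log(t + 3).


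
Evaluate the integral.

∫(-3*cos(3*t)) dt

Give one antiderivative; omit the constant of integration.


Answer: -sin(3*t).


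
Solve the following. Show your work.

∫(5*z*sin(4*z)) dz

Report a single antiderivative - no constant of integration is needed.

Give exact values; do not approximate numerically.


Step 1. Integrate ∫(5*z*sin(4*z)) dz by parts with u = z, dv = (5*sin(4*z)) dz, so v = -5*cos(4*z)/4: now -5*z*cos(4*z)/4 + ∫(5*cos(4*z)/4) dz.
Step 2. Evaluate the standard form: now -5*z*cos(4*z)/4 + 5*sin(4*z)/16.
Answer: -5*z*cos(4*z)/4 + 5*sin(4*z)/16.


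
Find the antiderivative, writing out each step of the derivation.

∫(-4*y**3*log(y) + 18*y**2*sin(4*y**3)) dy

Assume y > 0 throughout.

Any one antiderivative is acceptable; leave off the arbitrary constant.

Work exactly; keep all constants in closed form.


Step 1. Rewrite: now ∫(18*y**2*sin(4*y**3)) dy + ∫(-4*y**3*log(y)) dy.
Step 2. Integrate ∫(-4*y**3*log(y)) dy by parts with u = log(y), dv = (-4*y**3) dy, so v = -y**4 [assuming y > 0]: now -y**4*log(y) + ∫(y**3) dy + ∫(18*y**2*sin(4*y**3)) dy.
Step 3. Evaluate the standard form: now -y**4*log(y) + y**4/4 + ∫(18*y**2*sin(4*y**3)) dy.
Step 4. Substitute u = y**3, turning ∫(18*y**2*sin(4*y**3)) dy into ∫(6*sin(4*u)) du: now -y**4*log(y) + y**4/4 + ∫(6*sin(4*u)) du.
Step 5. Evaluate the standard form: now -y**4*log(y) + y**4/4 - 3*cos(4*u)/2.
Step 6. Substitute back u = y**3: now -y**4*log(y) + y**4/4 - 3*cos(4*y**3)/2.
Answer: -y**4*log(y) + y**4/4 - 3*cos(4*y**3)/2.


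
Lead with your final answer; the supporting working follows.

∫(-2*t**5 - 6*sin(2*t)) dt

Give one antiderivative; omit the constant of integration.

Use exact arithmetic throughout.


The answer is -t**6/3 + 3*cos(2*t).
Step 1. Rewrite: now ∫(-2*t**5) dt + ∫(-6*sin(2*t)) dt.
Step 2. Evaluate the standard form: now 3*cos(2*t) + ∫(-2*t**5) dt.
Step 3. Evaluate the standard form: now -t**6/3 + 3*cos(2*t).
Answer: -t**6/3 + 3*cos(2*t).


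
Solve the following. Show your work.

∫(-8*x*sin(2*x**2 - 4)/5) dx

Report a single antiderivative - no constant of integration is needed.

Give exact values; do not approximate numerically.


Step 1. Substitute u = x**2 - 2, turning ∫(-8*x*sin(2*x**2 - 4)/5) dx into ∫(-4*sin(2*u)/5) du: now ∫(-4*sin(2*u)/5) du.
Step 2. Evaluate the standard form: now 2*cos(2*u)/5.
Step 3. Substitute back u = x**2 - 2: now 2*cos(2*x**2 - 4)/5.
Answer: 2*cos(2*x**2 - 4)/5.


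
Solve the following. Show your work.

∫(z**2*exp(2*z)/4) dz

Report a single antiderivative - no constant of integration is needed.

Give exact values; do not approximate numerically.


Step 1. Integrate ∫(z**2*exp(2*z)/4) dz by parts with u = z**2, dv = (exp(2*z)/4) dz, so v = exp(2*z)/8: now z**2*exp(2*z)/8 + ∫(-z*exp(2*z)/4) dz.
Step 2. Integrate ∫(-z*exp(2*z)/4) dz by parts with u = z, dv = (-exp(2*z)/4) dz, so v = -exp(2*z)/8: now z**2*exp(2*z)/8 - z*exp(2*z)/8 + ∫(exp(2*z)/8) dz.
Step 3. Evaluate the standard form: now z**2*exp(2*z)/8 - z*exp(2*z)/8 + exp(2*z)/16.
Answer: z**2*exp(2*z)/8 - z*exp(2*z)/8 + exp(2*z)/16.


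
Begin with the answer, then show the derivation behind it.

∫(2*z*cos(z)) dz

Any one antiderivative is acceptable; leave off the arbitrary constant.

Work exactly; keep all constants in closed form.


The answer is 2*z*sin(z) + 2*cos(z).
Step 1. Integrate ∫(2*z*cos(z)) dz by parts with u = z, dv = (2*cos(z)) dz, so v = 2*sin(z): now 2*z*sin(z) + ∫(-2*sin(z)) dz.
Step 2. Evaluate the standard form: now 2*z*sin(z) + 2*cos(z).
Answer: 2*z*sin(z) + 2*cos(z).


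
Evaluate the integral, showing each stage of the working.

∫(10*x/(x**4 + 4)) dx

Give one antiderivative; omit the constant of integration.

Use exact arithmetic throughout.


Step 1. Substitute u = x**2, turning ∫(10*x/(x**4 + 4)) dx into ∫(5/(u**2 + 4)) du: now ∫(5/(u**2 + 4)) du.
Step 2. Evaluate the standard form: now 5*atan(u/2)/2.
Step 3. Substitute back u = x**2: now 5*atan(x**2/2)/2.
Answer: 5*atan(x**2/2)/2.


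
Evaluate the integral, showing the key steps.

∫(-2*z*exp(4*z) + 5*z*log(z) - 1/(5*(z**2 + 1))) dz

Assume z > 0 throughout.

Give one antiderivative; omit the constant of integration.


Step 1. Rewrite: now ∫(-2*z*exp(4*z)) dz + ∫(5*z*log(z)) dz + ∫(-1/(5*(z**2 + 1))) dz.
Step 2. Evaluate the standard form: now -atan(z)/5 + ∫(-2*z*exp(4*z)) dz + ∫(5*z*log(z)) dz.
Step 3. Integrate ∫(5*z*log(z)) dz by parts with u = log(z), dv = (5*z) dz, so v = 5*z**2/2 [assuming z > 0]: now 5*z**2*log(z)/2 - atan(z)/5 + ∫(-5*z/2) dz + ∫(-2*z*exp(4*z)) dz.
Step 4. Evaluate the standard form: now 5*z**2*log(z)/2 - 5*z**2/4 - atan(z)/5 + ∫(-2*z*exp(4*z)) dz.
Step 5. Integrate ∫(-2*z*exp(4*z)) dz by parts with u = z, dv = (-2*exp(4*z)) dz, so v = -exp(4*z)/2: now 5*z**2*log(z)/2 - 5*z**2/4 - z*exp(4*z)/2 - atan(z)/5 + ∫(exp(4*z)/2) dz.
Step 6. Evaluate the standard form: now 5*z**2*log(z)/2 - 5*z**2/4 - z*exp(4*z)/2 + exp(4*z)/8 - atan(z)/5.
Answer: 5*z**2*log(z)/2 - 5*z**2/4 - z*exp(4*z)/2 + exp(4*z)/8 - atan(z)/5.


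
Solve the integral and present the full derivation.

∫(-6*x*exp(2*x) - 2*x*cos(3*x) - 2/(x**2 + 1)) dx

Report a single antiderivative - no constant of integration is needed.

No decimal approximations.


Step 1. Rewrite: now ∫(-6*x*exp(2*x)) dx + ∫(-2*x*cos(3*x)) dx + ∫(-2/(x**2 + 1)) dx.
Step 2. Integrate ∫(-2*x*cos(3*x)) dx by parts with u = x, dv = (-2*cos(3*x)) dx, so v = -2*sin(3*x)/3: now -2*x*sin(3*x)/3 + ∫(-6*x*exp(2*x)) dx + ∫(-2/(x**2 + 1)) dx + ∫(2*sin(3*x)/3) dx.
Step 3. Evaluate the standard form: now -2*x*sin(3*x)/3 - 2*cos(3*x)/9 + ∫(-6*x*exp(2*x)) dx + ∫(-2/(x**2 + 1)) dx.
Step 4. Integrate ∫(-6*x*exp(2*x)) dx by parts with u = x, dv = (-6*exp(2*x)) dx, so v = -3*exp(2*x): now -3*x*exp(2*x) - 2*x*sin(3*x)/3 - 2*cos(3*x)/9 + ∫(-2/(x**2 + 1)) dx + ∫(3*exp(2*x)) dx.
Step 5. Evaluate the standard form: now -3*x*exp(2*x) - 2*x*sin(3*x)/3 + 3*exp(2*x)/2 - 2*cos(3*x)/9 + ∫(-2/(x**2 + 1)) dx.
Step 6. Evaluate the standard form: now -3*x*exp(2*x) - 2*x*sin(3*x)/3 + 3*exp(2*x)/2 - 2*cos(3*x)/9 - 2*atan(x).
Answer: -3*x*exp(2*x) - 2*x*sin(3*x)/3 + 3*exp(2*x)/2 - 2*cos(3*x)/9 - 2*atan(x).


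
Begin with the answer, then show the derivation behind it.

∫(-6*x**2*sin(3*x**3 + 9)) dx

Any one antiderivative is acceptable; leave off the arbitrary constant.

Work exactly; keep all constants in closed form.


The answer is 2*cos(3*x**3 + 9)/3.
Step 1. Substitute u = x**3 + 3, turning ∫(-6*x**2*sin(3*x**3 + 9)) dx into ∫(-2*sin(3*u)) du: now ∫(-2*sin(3*u)) du.
Step 2. Evaluate the standard form: now 2*cos(3*u)/3.
Step 3. Substitute back u = x**3 + 3: now 2*cos(3*x**3 + 9)/3.
Answer: 2*cos(3*x**3 + 9)/3.


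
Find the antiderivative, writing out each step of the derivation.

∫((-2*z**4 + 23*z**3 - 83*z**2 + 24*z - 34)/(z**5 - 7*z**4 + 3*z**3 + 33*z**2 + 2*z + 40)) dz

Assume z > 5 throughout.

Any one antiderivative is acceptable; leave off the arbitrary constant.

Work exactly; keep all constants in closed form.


Step 1. Decompose ∫((-2*z**4 + 23*z**3 - 83*z**2 + 24*z - 34)/(z**5 - 7*z**4 + 3*z**3 + 33*z**2 + 2*z + 40)) dz by partial fractions, (-2*z**4 + 23*z**3 - 83*z**2 + 24*z - 34)/(z**5 - 7*z**4 + 3*z**3 + 33*z**2 + 2*z + 40) = 1/(z**2 + 1) - 3/(z + 2) + 3/(z - 4) - 2/(z - 5): now ∫(-2/(z - 5)) dz + ∫(3/(z - 4)) dz + ∫(-3/(z + 2)) dz + ∫(1/(z**2 + 1)) dz.
Step 2. Evaluate the standard form [assuming z > 4]: now 3*log(z - 4) + ∫(-2/(z - 5)) dz + ∫(-3/(z + 2)) dz + ∫(1/(z**2 + 1)) dz.
Step 3. Evaluate the standard form [assuming z > -2]: now 3*log(z - 4) - 3*log(z + 2) + ∫(-2/(z - 5)) dz + ∫(1/(z**2 + 1)) dz.
Step 4. Evaluate the standard form [assuming z > 5]: now -2*log(z - 5) + 3*log(z - 4) - 3*log(z + 2) + ∫(1/(z**2 + 1)) dz.
Step 5. Evaluate the standard form: now -2*log(z - 5) + 3*log(z - 4) - 3*log(z + 2) + atan(z).
Answer: -2*log(z - 5) + 3*log(z - 4) - 3*log(z + 2) + atan(z).


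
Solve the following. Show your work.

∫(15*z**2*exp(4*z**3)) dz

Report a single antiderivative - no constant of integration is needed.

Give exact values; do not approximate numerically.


Step 1. Substitute u = z**3, turning ∫(15*z**2*exp(4*z**3)) dz into ∫(5*exp(4*u)) du: now ∫(5*exp(4*u)) du.
Step 2. Evaluate the standard form: now 5*exp(4*u)/4.
Step 3. Substitute back u = z**3: now 5*exp(4*z**3)/4.
Answer: 5*exp(4*z**3)/4.


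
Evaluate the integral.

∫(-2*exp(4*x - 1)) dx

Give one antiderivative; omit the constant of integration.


Answer: -exp(4*x - 1)/2.


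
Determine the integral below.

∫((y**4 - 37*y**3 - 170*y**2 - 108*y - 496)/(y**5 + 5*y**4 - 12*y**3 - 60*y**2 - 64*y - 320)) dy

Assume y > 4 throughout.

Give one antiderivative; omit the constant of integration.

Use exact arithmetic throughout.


Answer: -4*log(y - 4) + log(y + 4) + 4*log(y + 5) - atan(y/2).
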